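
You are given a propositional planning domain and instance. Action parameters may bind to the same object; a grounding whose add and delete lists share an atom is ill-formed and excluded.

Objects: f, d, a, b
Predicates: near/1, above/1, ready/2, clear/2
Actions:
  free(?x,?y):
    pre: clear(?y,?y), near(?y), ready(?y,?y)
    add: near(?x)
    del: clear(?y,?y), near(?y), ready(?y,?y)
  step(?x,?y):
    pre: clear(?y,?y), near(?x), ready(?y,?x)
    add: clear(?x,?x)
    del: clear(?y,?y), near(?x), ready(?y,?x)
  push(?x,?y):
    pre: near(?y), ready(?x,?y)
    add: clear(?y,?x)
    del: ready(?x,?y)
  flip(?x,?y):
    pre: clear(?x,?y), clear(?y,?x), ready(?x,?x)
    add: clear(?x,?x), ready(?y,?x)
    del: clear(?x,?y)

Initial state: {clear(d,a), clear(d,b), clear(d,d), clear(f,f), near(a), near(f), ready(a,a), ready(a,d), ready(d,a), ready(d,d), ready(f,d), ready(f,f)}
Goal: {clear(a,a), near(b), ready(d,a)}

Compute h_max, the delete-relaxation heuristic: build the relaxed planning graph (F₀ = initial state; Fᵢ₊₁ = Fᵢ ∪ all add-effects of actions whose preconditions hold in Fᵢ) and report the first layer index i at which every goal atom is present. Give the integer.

F0 = init (12 atoms)
F1 = F0 ∪ {clear(a,a), clear(a,d), near(b), near(d)}  (16 atoms)
goal ⊆ F1  ⇒  h_max = 1

1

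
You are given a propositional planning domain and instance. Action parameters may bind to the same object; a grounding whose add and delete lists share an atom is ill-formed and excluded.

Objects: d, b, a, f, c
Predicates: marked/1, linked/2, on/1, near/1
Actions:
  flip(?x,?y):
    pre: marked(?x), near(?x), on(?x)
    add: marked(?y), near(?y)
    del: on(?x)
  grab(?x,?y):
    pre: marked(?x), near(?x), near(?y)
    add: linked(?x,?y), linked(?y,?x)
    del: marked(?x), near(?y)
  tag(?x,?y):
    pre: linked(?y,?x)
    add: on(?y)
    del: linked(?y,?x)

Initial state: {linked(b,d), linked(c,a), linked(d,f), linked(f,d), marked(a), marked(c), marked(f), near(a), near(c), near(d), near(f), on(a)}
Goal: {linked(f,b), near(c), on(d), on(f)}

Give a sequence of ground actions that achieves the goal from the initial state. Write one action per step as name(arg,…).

1. flip(a,b)  →  {linked(b,d), linked(c,a), linked(d,f), linked(f,d), marked(a), marked(b), marked(c), marked(f), near(a), near(b), near(c), near(d), near(f)}
2. grab(b,f)  →  {linked(b,d), linked(b,f), linked(c,a), linked(d,f), linked(f,b), linked(f,d), marked(a), marked(c), marked(f), near(a), near(b), near(c), near(d)}
3. tag(d,f)  →  {linked(b,d), linked(b,f), linked(c,a), linked(d,f), linked(f,b), marked(a), marked(c), marked(f), near(a), near(b), near(c), near(d), on(f)}
4. tag(f,d)  →  {linked(b,d), linked(b,f), linked(c,a), linked(f,b), marked(a), marked(c), marked(f), near(a), near(b), near(c), near(d), on(d), on(f)}

flip(a,b); grab(b,f); tag(d,f); tag(f,d)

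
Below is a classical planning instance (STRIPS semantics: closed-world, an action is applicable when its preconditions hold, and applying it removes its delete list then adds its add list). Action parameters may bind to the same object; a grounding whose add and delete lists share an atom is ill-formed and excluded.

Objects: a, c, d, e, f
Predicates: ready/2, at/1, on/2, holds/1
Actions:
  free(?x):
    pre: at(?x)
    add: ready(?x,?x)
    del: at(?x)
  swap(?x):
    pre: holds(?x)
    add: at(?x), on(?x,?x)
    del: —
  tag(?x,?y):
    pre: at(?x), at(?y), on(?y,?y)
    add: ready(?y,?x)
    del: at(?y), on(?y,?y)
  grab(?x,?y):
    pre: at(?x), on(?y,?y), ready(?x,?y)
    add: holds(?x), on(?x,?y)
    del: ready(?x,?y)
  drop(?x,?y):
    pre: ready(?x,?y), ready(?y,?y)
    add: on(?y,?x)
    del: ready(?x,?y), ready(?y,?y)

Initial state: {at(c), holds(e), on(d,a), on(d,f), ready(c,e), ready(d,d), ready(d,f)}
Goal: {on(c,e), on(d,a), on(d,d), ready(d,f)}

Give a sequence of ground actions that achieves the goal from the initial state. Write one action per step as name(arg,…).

swap(e); grab(c,e); drop(d,d)

1. swap(e)  →  {at(c), at(e), holds(e), on(d,a), on(d,f), on(e,e), ready(c,e), ready(d,d), ready(d,f)}
2. grab(c,e)  →  {at(c), at(e), holds(c), holds(e), on(c,e), on(d,a), on(d,f), on(e,e), ready(d,d), ready(d,f)}
3. drop(d,d)  →  {at(c), at(e), holds(c), holds(e), on(c,e), on(d,a), on(d,d), on(d,f), on(e,e), ready(d,f)}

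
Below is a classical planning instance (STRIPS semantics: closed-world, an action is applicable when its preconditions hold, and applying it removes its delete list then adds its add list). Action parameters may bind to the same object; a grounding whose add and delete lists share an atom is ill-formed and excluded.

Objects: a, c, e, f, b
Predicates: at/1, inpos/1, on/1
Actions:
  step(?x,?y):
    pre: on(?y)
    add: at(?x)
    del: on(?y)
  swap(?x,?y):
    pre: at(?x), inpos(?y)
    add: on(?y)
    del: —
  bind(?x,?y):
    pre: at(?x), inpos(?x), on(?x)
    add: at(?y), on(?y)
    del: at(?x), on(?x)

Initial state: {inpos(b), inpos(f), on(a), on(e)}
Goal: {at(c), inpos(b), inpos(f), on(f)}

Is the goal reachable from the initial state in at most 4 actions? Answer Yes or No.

1. step(c,a)  →  {at(c), inpos(b), inpos(f), on(e)}
2. swap(c,f)  →  {at(c), inpos(b), inpos(f), on(e), on(f)}
optimal plan length = 2; 2 ≤ 4

Yes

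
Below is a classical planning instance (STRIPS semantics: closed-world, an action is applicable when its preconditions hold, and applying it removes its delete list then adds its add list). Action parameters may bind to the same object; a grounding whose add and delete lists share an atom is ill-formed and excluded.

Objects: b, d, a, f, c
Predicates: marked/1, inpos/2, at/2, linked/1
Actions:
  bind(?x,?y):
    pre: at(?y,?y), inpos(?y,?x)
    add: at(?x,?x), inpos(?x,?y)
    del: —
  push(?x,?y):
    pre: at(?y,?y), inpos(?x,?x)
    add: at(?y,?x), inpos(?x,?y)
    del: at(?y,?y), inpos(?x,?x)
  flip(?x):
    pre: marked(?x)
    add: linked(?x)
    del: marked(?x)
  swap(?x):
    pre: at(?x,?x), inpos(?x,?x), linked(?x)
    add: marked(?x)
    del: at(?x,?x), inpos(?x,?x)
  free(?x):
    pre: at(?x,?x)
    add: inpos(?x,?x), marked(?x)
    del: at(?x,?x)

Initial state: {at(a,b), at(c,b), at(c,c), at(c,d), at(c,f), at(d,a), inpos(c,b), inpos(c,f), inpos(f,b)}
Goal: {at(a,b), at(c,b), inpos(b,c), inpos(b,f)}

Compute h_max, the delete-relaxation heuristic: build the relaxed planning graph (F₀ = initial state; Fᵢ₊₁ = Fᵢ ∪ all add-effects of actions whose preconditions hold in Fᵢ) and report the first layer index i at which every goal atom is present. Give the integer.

2

F0 = init (9 atoms)
F1 = F0 ∪ {at(b,b), at(f,f), inpos(b,c), inpos(c,c), inpos(f,c), marked(c)}  (15 atoms)
F2 = F1 ∪ {at(b,c), at(f,c), inpos(b,b), inpos(b,f), inpos(f,f), linked(c), marked(b), marked(f)}  (23 atoms)
goal ⊆ F2  ⇒  h_max = 2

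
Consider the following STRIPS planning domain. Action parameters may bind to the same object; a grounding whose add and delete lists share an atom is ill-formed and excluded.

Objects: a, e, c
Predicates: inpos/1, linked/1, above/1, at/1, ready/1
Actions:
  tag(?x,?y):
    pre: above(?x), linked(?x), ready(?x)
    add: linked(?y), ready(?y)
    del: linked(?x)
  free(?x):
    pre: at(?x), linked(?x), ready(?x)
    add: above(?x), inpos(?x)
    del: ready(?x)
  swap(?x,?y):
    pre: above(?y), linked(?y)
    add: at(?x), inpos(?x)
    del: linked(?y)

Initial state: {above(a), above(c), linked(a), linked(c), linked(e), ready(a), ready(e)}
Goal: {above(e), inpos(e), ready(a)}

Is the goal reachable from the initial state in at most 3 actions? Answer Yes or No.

1. swap(e,a)  →  {above(a), above(c), at(e), inpos(e), linked(c), linked(e), ready(a), ready(e)}
2. free(e)  →  {above(a), above(c), above(e), at(e), inpos(e), linked(c), linked(e), ready(a)}
optimal plan length = 2; 2 ≤ 3

Yes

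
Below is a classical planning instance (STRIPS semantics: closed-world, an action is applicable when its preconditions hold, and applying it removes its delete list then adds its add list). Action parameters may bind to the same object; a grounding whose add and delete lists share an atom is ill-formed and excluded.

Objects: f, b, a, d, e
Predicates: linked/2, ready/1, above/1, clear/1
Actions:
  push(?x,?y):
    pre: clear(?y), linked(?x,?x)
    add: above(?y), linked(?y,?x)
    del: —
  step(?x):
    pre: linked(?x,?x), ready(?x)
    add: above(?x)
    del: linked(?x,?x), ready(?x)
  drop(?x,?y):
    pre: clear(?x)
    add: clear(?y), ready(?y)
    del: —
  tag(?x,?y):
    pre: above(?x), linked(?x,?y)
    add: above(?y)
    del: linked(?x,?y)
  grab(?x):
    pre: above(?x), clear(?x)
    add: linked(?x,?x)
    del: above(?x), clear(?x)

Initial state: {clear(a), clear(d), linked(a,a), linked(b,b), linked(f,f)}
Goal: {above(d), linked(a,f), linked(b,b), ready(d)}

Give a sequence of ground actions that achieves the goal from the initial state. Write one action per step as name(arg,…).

push(f,a); push(f,d); drop(a,d)

1. push(f,a)  →  {above(a), clear(a), clear(d), linked(a,a), linked(a,f), linked(b,b), linked(f,f)}
2. push(f,d)  →  {above(a), above(d), clear(a), clear(d), linked(a,a), linked(a,f), linked(b,b), linked(d,f), linked(f,f)}
3. drop(a,d)  →  {above(a), above(d), clear(a), clear(d), linked(a,a), linked(a,f), linked(b,b), linked(d,f), linked(f,f), ready(d)}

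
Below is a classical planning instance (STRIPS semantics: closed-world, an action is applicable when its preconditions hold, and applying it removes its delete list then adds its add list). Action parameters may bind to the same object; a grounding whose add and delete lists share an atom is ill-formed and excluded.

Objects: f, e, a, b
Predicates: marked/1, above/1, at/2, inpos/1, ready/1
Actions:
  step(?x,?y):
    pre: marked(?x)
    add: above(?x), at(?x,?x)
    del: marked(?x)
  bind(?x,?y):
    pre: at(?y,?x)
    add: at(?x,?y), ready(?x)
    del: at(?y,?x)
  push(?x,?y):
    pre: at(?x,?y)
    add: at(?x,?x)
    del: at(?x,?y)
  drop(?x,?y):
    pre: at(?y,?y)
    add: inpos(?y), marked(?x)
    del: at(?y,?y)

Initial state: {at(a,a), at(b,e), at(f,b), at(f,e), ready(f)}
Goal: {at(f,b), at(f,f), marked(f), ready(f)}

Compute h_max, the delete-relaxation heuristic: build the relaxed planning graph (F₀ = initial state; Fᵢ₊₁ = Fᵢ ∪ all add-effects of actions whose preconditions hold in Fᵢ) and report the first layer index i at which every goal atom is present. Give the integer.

1

F0 = init (5 atoms)
F1 = F0 ∪ {at(b,b), at(b,f), at(e,b), at(e,f), at(f,f), inpos(a), marked(a), marked(b), marked(e), marked(f), ready(b), ready(e)}  (17 atoms)
goal ⊆ F1  ⇒  h_max = 1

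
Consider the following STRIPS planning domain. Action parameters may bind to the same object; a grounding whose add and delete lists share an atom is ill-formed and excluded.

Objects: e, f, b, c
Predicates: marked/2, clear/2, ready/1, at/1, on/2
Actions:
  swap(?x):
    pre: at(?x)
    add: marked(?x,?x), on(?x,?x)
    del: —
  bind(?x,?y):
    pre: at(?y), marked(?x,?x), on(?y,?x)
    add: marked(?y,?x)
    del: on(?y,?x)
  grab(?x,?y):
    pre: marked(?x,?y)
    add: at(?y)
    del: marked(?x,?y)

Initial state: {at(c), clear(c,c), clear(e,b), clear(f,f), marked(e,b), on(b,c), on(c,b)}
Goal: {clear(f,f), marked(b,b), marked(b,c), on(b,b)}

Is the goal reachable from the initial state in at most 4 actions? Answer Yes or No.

1. swap(c)  →  {at(c), clear(c,c), clear(e,b), clear(f,f), marked(c,c), marked(e,b), on(b,c), on(c,b), on(c,c)}
2. grab(e,b)  →  {at(b), at(c), clear(c,c), clear(e,b), clear(f,f), marked(c,c), on(b,c), on(c,b), on(c,c)}
3. swap(b)  →  {at(b), at(c), clear(c,c), clear(e,b), clear(f,f), marked(b,b), marked(c,c), on(b,b), on(b,c), on(c,b), on(c,c)}
4. bind(c,b)  →  {at(b), at(c), clear(c,c), clear(e,b), clear(f,f), marked(b,b), marked(b,c), marked(c,c), on(b,b), on(c,b), on(c,c)}
optimal plan length = 4; 4 ≤ 4

Yes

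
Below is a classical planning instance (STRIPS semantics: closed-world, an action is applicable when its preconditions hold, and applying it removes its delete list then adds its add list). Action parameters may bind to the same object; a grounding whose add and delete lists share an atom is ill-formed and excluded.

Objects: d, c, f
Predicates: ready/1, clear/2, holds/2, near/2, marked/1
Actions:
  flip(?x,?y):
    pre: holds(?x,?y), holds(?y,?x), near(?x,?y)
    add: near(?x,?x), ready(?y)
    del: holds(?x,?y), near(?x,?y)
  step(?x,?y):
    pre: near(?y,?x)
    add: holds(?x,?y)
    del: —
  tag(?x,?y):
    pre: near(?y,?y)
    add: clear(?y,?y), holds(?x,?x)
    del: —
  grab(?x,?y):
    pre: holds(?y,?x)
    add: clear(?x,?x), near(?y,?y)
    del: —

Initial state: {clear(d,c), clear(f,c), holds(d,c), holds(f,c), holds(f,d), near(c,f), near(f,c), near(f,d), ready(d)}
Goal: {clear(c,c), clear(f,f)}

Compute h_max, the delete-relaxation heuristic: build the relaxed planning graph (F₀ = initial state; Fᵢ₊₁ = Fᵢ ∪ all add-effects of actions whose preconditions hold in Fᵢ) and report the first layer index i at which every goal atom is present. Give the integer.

2

F0 = init (9 atoms)
F1 = F0 ∪ {clear(c,c), clear(d,d), holds(c,f), holds(d,f), near(d,d), near(f,f)}  (15 atoms)
F2 = F1 ∪ {clear(f,f), holds(c,c), holds(d,d), holds(f,f), near(c,c), ready(c), ready(f)}  (22 atoms)
goal ⊆ F2  ⇒  h_max = 2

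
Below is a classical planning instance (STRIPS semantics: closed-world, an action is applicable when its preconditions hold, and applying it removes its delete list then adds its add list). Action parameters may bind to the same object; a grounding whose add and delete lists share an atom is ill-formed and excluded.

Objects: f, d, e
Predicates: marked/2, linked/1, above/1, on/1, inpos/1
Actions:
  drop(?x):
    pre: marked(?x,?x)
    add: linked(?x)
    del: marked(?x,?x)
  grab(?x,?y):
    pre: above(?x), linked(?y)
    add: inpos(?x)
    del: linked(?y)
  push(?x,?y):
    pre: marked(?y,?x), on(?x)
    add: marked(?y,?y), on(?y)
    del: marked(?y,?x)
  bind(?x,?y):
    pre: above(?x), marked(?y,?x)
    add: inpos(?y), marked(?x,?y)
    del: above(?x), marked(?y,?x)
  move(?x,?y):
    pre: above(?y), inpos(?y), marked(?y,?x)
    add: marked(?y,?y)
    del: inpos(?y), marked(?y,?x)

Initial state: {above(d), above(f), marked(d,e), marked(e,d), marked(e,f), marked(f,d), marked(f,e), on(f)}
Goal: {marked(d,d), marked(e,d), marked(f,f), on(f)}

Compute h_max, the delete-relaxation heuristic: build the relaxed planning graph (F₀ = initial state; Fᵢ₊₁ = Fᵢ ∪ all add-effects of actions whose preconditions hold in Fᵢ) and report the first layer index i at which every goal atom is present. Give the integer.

F0 = init (8 atoms)
F1 = F0 ∪ {inpos(e), inpos(f), marked(d,f), marked(e,e), on(e)}  (13 atoms)
F2 = F1 ∪ {inpos(d), linked(e), marked(d,d), marked(f,f), on(d)}  (18 atoms)
goal ⊆ F2  ⇒  h_max = 2

2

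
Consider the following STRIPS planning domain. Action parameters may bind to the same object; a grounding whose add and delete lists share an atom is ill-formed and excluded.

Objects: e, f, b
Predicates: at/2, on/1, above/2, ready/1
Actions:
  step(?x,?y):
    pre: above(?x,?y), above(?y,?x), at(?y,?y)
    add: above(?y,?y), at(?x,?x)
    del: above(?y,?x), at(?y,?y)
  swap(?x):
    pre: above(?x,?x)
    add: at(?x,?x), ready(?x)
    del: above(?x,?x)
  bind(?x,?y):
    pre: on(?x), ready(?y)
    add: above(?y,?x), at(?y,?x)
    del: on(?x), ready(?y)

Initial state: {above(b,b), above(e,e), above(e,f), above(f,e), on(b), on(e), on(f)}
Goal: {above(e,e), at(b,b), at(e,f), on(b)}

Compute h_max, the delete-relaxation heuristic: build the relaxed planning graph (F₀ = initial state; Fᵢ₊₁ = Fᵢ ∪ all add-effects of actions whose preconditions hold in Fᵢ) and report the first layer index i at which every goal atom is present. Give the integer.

2

F0 = init (7 atoms)
F1 = F0 ∪ {at(b,b), at(e,e), ready(b), ready(e)}  (11 atoms)
F2 = F1 ∪ {above(b,e), above(b,f), above(e,b), at(b,e), at(b,f), at(e,b), at(e,f), at(f,f)}  (19 atoms)
goal ⊆ F2  ⇒  h_max = 2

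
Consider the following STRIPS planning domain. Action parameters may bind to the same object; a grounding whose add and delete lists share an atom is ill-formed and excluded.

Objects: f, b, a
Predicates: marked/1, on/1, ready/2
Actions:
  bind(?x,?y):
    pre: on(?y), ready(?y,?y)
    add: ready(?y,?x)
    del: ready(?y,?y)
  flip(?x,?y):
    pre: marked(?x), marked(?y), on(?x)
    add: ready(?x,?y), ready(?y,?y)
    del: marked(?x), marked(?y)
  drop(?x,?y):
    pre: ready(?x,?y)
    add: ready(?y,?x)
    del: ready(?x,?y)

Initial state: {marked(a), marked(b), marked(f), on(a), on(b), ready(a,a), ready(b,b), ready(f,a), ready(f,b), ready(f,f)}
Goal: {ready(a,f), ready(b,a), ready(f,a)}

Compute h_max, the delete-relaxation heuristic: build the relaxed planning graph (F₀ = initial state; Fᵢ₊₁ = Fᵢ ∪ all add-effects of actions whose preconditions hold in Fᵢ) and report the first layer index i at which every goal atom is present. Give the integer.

F0 = init (10 atoms)
F1 = F0 ∪ {ready(a,b), ready(a,f), ready(b,a), ready(b,f)}  (14 atoms)
goal ⊆ F1  ⇒  h_max = 1

1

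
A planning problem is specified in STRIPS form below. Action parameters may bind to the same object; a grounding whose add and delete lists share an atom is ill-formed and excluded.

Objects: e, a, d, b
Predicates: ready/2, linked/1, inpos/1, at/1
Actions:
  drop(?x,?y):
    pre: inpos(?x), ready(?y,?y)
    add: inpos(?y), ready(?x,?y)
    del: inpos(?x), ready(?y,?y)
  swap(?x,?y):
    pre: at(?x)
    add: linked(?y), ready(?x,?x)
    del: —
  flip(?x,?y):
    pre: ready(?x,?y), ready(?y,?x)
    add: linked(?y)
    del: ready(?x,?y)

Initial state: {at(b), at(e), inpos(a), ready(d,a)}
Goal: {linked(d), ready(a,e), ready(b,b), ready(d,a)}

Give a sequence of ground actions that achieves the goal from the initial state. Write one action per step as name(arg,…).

1. swap(e,e)  →  {at(b), at(e), inpos(a), linked(e), ready(d,a), ready(e,e)}
2. drop(a,e)  →  {at(b), at(e), inpos(e), linked(e), ready(a,e), ready(d,a)}
3. swap(b,d)  →  {at(b), at(e), inpos(e), linked(d), linked(e), ready(a,e), ready(b,b), ready(d,a)}

swap(e,e); drop(a,e); swap(b,d)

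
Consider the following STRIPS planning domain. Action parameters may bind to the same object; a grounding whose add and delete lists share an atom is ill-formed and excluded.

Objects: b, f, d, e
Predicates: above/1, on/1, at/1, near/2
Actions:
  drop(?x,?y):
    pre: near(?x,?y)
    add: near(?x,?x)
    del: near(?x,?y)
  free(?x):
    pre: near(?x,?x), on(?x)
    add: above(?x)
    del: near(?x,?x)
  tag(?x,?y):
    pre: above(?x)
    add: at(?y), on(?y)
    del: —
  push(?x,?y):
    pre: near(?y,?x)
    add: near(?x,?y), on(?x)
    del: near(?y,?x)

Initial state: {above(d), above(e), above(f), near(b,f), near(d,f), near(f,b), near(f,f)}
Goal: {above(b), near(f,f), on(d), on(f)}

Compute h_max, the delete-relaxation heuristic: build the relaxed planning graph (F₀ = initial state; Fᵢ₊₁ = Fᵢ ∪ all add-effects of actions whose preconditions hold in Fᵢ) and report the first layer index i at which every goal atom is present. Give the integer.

2

F0 = init (7 atoms)
F1 = F0 ∪ {at(b), at(d), at(e), at(f), near(b,b), near(d,d), near(f,d), on(b), on(d), on(e), on(f)}  (18 atoms)
F2 = F1 ∪ {above(b)}  (19 atoms)
goal ⊆ F2  ⇒  h_max = 2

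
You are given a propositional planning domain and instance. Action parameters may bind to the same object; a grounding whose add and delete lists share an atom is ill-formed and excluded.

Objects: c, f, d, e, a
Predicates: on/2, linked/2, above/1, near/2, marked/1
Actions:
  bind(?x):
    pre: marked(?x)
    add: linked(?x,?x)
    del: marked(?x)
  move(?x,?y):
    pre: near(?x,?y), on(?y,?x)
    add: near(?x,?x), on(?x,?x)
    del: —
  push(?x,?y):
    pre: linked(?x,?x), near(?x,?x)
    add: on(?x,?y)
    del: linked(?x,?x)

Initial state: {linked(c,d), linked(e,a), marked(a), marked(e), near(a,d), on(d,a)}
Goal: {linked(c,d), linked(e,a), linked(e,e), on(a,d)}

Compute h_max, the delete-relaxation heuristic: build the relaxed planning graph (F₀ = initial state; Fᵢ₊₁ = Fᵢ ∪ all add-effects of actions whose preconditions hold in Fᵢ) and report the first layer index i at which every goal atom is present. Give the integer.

2

F0 = init (6 atoms)
F1 = F0 ∪ {linked(a,a), linked(e,e), near(a,a), on(a,a)}  (10 atoms)
F2 = F1 ∪ {on(a,c), on(a,d), on(a,e), on(a,f)}  (14 atoms)
goal ⊆ F2  ⇒  h_max = 2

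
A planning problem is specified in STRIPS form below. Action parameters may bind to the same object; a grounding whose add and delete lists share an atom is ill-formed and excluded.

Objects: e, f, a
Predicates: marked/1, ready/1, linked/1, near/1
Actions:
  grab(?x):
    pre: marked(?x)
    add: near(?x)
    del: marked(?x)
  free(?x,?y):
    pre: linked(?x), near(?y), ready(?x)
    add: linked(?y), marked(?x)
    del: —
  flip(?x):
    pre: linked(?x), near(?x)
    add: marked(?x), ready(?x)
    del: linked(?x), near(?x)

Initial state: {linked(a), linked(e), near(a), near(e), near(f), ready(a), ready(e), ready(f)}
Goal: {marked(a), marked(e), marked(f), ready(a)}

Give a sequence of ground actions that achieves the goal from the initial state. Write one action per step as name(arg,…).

1. free(e,e)  →  {linked(a), linked(e), marked(e), near(a), near(e), near(f), ready(a), ready(e), ready(f)}
2. free(a,f)  →  {linked(a), linked(e), linked(f), marked(a), marked(e), near(a), near(e), near(f), ready(a), ready(e), ready(f)}
3. free(f,e)  →  {linked(a), linked(e), linked(f), marked(a), marked(e), marked(f), near(a), near(e), near(f), ready(a), ready(e), ready(f)}

free(e,e); free(a,f); free(f,e)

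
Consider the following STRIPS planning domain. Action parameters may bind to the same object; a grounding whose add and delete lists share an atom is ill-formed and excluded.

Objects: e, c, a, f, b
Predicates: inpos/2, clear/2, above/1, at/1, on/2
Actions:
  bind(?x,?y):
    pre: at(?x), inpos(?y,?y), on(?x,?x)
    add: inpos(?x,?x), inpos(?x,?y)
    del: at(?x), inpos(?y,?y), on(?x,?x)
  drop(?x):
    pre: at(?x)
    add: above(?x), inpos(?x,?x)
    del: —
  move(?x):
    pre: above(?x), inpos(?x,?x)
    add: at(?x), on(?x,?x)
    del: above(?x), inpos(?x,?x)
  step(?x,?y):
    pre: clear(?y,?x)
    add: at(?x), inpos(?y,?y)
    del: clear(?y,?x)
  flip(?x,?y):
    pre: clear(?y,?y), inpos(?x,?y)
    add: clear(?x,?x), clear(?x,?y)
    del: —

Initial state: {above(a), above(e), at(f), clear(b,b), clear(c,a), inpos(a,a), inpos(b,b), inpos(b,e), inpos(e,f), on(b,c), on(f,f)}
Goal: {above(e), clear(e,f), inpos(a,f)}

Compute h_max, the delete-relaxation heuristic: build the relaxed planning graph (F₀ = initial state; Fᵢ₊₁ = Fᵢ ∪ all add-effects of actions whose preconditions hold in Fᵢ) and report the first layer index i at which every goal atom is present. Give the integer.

F0 = init (11 atoms)
F1 = F0 ∪ {above(f), at(a), at(b), inpos(c,c), inpos(f,a), inpos(f,b), inpos(f,f), on(a,a)}  (19 atoms)
F2 = F1 ∪ {above(b), clear(f,b), clear(f,f), inpos(a,b), inpos(a,c), inpos(a,f), inpos(f,c)}  (26 atoms)
F3 = F2 ∪ {clear(a,a), clear(a,b), clear(a,f), clear(e,e), clear(e,f), on(b,b)}  (32 atoms)
goal ⊆ F3  ⇒  h_max = 3

3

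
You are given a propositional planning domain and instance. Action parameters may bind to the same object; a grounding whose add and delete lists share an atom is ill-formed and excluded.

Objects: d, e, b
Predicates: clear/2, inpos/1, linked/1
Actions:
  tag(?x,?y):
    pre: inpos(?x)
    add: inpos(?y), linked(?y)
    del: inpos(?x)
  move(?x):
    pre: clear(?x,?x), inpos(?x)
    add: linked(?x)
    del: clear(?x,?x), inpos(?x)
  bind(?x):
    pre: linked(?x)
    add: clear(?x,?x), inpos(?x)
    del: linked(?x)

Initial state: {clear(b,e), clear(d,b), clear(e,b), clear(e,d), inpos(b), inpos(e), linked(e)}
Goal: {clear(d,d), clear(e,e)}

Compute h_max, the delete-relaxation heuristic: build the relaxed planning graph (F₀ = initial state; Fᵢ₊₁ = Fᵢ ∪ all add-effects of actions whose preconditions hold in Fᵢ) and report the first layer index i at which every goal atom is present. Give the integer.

F0 = init (7 atoms)
F1 = F0 ∪ {clear(e,e), inpos(d), linked(b), linked(d)}  (11 atoms)
F2 = F1 ∪ {clear(b,b), clear(d,d)}  (13 atoms)
goal ⊆ F2  ⇒  h_max = 2

2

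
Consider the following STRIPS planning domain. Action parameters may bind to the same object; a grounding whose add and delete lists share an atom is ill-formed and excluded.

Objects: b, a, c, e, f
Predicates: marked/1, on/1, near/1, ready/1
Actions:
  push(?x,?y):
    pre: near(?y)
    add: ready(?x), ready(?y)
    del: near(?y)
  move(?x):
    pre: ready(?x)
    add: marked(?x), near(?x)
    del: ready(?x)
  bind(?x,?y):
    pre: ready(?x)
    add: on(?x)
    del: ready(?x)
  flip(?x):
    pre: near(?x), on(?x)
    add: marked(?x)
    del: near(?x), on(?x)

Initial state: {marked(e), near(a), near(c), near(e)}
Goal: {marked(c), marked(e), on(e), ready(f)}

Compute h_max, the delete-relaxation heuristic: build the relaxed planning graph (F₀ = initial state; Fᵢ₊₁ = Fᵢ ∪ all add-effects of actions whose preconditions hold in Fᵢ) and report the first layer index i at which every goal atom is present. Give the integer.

F0 = init (4 atoms)
F1 = F0 ∪ {ready(a), ready(b), ready(c), ready(e), ready(f)}  (9 atoms)
F2 = F1 ∪ {marked(a), marked(b), marked(c), marked(f), near(b), near(f), on(a), on(b), on(c), on(e), on(f)}  (20 atoms)
goal ⊆ F2  ⇒  h_max = 2

2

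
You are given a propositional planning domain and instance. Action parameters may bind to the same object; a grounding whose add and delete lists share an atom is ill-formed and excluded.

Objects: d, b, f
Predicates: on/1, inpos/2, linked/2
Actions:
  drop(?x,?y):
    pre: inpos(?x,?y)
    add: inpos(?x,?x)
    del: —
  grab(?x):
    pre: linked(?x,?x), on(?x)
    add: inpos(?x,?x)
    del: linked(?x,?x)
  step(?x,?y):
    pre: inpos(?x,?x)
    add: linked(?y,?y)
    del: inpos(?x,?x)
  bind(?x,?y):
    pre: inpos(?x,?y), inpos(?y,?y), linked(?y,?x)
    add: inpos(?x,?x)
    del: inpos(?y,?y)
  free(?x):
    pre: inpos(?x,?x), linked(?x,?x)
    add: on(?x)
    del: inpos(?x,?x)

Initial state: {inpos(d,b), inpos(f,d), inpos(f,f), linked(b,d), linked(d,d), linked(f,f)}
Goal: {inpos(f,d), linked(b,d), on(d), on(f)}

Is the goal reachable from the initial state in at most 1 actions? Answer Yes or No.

No

1. drop(d,b)  →  {inpos(d,b), inpos(d,d), inpos(f,d), inpos(f,f), linked(b,d), linked(d,d), linked(f,f)}
2. free(d)  →  {inpos(d,b), inpos(f,d), inpos(f,f), linked(b,d), linked(d,d), linked(f,f), on(d)}
3. free(f)  →  {inpos(d,b), inpos(f,d), linked(b,d), linked(d,d), linked(f,f), on(d), on(f)}
optimal plan length = 3; 3 > 1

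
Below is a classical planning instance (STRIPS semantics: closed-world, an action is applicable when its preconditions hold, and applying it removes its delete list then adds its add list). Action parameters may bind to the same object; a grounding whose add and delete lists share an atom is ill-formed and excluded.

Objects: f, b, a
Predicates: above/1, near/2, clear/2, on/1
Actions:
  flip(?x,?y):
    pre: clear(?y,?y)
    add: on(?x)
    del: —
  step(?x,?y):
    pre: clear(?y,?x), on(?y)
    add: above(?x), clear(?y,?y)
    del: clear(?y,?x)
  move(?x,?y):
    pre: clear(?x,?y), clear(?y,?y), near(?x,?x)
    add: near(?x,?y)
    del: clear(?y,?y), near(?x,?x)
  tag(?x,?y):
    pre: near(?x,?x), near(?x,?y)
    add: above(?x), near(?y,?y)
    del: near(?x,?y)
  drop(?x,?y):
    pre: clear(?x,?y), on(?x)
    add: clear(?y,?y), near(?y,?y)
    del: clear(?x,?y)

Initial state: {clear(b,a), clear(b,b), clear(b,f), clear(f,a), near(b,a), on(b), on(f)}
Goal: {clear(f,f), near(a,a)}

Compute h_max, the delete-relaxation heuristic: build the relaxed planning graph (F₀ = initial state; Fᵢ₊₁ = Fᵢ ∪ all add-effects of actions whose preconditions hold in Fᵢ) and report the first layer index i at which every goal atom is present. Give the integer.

F0 = init (7 atoms)
F1 = F0 ∪ {above(a), above(f), clear(a,a), clear(f,f), near(a,a), near(f,f), on(a)}  (14 atoms)
goal ⊆ F1  ⇒  h_max = 1

1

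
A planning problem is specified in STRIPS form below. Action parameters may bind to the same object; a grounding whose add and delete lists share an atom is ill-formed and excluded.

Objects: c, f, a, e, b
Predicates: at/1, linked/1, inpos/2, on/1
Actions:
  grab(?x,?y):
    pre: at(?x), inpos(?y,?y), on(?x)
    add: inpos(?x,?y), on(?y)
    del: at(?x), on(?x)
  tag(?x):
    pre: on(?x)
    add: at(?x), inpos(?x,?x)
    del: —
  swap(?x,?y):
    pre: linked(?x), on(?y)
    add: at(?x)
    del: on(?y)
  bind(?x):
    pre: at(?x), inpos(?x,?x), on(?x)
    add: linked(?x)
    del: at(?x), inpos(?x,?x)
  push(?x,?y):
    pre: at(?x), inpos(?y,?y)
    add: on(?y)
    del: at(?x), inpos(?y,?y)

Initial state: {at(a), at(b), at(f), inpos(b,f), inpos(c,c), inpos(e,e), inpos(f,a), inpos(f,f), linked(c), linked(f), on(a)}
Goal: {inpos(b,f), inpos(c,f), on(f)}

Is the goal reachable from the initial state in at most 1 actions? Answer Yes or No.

1. grab(a,c)  →  {at(b), at(f), inpos(a,c), inpos(b,f), inpos(c,c), inpos(e,e), inpos(f,a), inpos(f,f), linked(c), linked(f), on(c)}
2. tag(c)  →  {at(b), at(c), at(f), inpos(a,c), inpos(b,f), inpos(c,c), inpos(e,e), inpos(f,a), inpos(f,f), linked(c), linked(f), on(c)}
3. grab(c,f)  →  {at(b), at(f), inpos(a,c), inpos(b,f), inpos(c,c), inpos(c,f), inpos(e,e), inpos(f,a), inpos(f,f), linked(c), linked(f), on(f)}
optimal plan length = 3; 3 > 1

No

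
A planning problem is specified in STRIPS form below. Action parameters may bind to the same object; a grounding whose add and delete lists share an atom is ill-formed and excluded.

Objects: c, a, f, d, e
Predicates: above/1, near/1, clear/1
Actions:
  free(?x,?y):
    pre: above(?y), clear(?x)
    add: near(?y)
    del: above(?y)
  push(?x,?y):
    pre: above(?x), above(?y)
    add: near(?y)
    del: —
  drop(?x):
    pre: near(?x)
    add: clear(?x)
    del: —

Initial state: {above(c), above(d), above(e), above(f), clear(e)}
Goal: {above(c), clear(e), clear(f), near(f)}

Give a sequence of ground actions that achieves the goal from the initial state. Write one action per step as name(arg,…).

free(e,f); drop(f)

1. free(e,f)  →  {above(c), above(d), above(e), clear(e), near(f)}
2. drop(f)  →  {above(c), above(d), above(e), clear(e), clear(f), near(f)}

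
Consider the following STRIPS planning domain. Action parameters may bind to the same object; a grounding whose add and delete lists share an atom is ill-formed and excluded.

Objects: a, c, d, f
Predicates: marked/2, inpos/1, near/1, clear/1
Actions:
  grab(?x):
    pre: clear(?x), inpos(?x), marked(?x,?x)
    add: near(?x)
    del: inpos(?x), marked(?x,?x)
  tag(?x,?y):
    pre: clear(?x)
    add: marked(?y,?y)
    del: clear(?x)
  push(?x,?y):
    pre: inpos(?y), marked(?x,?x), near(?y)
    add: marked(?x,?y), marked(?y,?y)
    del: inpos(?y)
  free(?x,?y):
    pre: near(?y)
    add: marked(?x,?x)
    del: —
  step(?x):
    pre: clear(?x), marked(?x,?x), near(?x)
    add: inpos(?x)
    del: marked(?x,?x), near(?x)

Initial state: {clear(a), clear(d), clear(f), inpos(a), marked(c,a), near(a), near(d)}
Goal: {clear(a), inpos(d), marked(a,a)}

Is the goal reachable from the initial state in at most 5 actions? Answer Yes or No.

1. tag(f,a)  →  {clear(a), clear(d), inpos(a), marked(a,a), marked(c,a), near(a), near(d)}
2. free(d,a)  →  {clear(a), clear(d), inpos(a), marked(a,a), marked(c,a), marked(d,d), near(a), near(d)}
3. step(d)  →  {clear(a), clear(d), inpos(a), inpos(d), marked(a,a), marked(c,a), near(a)}
optimal plan length = 3; 3 ≤ 5

Yes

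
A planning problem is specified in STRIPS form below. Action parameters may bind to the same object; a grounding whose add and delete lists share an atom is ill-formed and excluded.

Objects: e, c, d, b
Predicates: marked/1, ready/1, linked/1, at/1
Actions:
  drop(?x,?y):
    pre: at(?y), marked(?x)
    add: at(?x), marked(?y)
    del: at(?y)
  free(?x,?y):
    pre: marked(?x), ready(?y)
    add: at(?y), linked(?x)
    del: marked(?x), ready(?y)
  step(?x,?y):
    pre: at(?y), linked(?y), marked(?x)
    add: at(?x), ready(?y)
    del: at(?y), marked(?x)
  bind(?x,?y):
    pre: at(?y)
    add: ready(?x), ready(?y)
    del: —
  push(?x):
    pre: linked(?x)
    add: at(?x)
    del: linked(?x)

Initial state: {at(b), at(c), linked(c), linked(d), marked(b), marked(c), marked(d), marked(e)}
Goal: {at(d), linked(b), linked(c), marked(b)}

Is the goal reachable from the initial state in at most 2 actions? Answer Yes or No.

1. step(e,c)  →  {at(b), at(e), linked(c), linked(d), marked(b), marked(c), marked(d), ready(c)}
2. free(b,c)  →  {at(b), at(c), at(e), linked(b), linked(c), linked(d), marked(c), marked(d)}
3. drop(d,b)  →  {at(c), at(d), at(e), linked(b), linked(c), linked(d), marked(b), marked(c), marked(d)}
optimal plan length = 3; 3 > 2

No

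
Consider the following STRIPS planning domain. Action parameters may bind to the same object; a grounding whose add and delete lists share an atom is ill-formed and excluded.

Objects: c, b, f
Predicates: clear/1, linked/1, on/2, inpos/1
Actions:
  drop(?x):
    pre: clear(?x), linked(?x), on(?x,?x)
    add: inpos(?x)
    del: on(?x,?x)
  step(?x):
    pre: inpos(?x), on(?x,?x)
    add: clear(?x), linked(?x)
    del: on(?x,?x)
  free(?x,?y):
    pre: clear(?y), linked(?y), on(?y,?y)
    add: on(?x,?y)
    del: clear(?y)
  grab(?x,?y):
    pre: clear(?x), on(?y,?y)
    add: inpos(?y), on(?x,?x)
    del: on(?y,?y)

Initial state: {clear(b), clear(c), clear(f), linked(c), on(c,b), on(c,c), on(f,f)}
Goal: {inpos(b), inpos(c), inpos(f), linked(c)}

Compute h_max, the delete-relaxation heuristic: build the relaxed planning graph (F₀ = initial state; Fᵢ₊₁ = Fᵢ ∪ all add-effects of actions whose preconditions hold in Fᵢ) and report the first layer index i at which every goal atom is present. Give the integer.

F0 = init (7 atoms)
F1 = F0 ∪ {inpos(c), inpos(f), on(b,b), on(b,c), on(f,c)}  (12 atoms)
F2 = F1 ∪ {inpos(b), linked(f)}  (14 atoms)
goal ⊆ F2  ⇒  h_max = 2

2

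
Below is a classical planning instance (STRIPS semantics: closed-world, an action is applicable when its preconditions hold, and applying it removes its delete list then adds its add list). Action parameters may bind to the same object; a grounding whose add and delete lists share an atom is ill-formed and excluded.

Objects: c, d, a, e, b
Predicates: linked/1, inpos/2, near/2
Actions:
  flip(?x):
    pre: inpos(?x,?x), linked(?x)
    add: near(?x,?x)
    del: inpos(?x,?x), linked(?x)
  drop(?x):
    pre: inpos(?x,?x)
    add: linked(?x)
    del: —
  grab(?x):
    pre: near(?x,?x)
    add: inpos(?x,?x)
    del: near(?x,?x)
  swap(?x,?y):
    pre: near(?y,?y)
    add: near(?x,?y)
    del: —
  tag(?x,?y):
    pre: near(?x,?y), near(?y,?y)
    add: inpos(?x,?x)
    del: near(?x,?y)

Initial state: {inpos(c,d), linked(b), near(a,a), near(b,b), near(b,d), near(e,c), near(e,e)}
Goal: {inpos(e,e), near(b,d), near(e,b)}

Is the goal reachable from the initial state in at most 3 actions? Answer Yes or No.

1. grab(e)  →  {inpos(c,d), inpos(e,e), linked(b), near(a,a), near(b,b), near(b,d), near(e,c)}
2. swap(e,b)  →  {inpos(c,d), inpos(e,e), linked(b), near(a,a), near(b,b), near(b,d), near(e,b), near(e,c)}
optimal plan length = 2; 2 ≤ 3

Yes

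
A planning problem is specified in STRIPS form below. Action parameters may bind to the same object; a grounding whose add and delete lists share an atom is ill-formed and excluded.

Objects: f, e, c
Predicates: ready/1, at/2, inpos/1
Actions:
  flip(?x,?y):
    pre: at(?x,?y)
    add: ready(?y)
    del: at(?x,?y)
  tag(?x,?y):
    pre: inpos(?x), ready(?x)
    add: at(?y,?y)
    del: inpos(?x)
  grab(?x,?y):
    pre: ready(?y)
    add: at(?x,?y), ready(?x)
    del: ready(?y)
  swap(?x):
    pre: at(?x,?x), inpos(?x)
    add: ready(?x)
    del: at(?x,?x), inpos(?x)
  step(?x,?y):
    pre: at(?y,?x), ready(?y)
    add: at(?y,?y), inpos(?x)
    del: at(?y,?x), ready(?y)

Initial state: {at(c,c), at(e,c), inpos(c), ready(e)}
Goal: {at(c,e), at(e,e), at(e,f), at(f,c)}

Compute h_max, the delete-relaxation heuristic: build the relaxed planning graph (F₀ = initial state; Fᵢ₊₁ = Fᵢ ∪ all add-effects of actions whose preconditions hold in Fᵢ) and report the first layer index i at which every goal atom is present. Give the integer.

2

F0 = init (4 atoms)
F1 = F0 ∪ {at(c,e), at(e,e), at(f,e), ready(c), ready(f)}  (9 atoms)
F2 = F1 ∪ {at(c,f), at(e,f), at(f,c), at(f,f), inpos(e)}  (14 atoms)
goal ⊆ F2  ⇒  h_max = 2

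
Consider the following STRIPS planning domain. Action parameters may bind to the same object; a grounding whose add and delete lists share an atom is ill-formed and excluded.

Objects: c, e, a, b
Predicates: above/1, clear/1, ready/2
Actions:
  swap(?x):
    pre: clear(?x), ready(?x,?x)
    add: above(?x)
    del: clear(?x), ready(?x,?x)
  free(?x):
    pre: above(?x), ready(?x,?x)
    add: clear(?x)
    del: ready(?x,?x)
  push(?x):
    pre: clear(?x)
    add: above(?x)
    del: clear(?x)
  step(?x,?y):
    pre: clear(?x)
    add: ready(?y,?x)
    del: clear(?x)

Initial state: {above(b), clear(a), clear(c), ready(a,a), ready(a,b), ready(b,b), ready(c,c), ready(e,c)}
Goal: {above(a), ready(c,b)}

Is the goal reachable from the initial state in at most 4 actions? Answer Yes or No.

1. swap(a)  →  {above(a), above(b), clear(c), ready(a,b), ready(b,b), ready(c,c), ready(e,c)}
2. free(b)  →  {above(a), above(b), clear(b), clear(c), ready(a,b), ready(c,c), ready(e,c)}
3. step(b,c)  →  {above(a), above(b), clear(c), ready(a,b), ready(c,b), ready(c,c), ready(e,c)}
optimal plan length = 3; 3 ≤ 4

Yes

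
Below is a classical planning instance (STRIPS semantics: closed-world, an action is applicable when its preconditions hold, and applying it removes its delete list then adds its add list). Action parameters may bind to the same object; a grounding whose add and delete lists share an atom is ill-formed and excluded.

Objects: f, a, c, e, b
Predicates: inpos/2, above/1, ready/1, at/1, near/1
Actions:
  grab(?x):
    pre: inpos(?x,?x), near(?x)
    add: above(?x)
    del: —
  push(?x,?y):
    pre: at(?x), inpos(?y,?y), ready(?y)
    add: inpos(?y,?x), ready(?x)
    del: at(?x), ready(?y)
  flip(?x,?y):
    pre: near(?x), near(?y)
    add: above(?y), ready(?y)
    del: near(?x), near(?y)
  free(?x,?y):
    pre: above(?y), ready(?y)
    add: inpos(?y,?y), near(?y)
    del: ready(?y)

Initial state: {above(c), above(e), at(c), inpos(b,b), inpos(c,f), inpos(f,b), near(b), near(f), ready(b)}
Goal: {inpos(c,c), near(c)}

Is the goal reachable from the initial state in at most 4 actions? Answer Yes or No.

Yes

1. push(c,b)  →  {above(c), above(e), inpos(b,b), inpos(b,c), inpos(c,f), inpos(f,b), near(b), near(f), ready(c)}
2. free(f,c)  →  {above(c), above(e), inpos(b,b), inpos(b,c), inpos(c,c), inpos(c,f), inpos(f,b), near(b), near(c), near(f)}
optimal plan length = 2; 2 ≤ 4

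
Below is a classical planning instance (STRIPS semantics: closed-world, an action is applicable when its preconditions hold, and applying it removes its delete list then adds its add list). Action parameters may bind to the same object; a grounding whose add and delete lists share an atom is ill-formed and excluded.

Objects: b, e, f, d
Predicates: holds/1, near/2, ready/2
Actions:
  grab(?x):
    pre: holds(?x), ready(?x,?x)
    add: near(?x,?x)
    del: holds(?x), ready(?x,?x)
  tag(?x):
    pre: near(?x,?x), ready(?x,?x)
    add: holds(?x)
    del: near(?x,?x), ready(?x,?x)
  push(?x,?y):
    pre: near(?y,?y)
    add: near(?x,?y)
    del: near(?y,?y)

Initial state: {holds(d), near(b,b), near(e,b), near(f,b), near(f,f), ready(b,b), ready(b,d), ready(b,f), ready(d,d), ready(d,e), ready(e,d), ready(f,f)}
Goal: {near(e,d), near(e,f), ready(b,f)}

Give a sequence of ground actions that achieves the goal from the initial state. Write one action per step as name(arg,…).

1. grab(d)  →  {near(b,b), near(d,d), near(e,b), near(f,b), near(f,f), ready(b,b), ready(b,d), ready(b,f), ready(d,e), ready(e,d), ready(f,f)}
2. push(e,f)  →  {near(b,b), near(d,d), near(e,b), near(e,f), near(f,b), ready(b,b), ready(b,d), ready(b,f), ready(d,e), ready(e,d), ready(f,f)}
3. push(e,d)  →  {near(b,b), near(e,b), near(e,d), near(e,f), near(f,b), ready(b,b), ready(b,d), ready(b,f), ready(d,e), ready(e,d), ready(f,f)}

grab(d); push(e,f); push(e,d)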